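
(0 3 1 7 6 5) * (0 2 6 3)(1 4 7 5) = (1 5 2 6)(3 4 7)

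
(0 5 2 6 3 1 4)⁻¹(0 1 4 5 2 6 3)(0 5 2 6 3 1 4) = (0 2 6 3 1 5 4)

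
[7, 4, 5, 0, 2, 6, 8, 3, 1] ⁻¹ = [3, 8, 4, 7, 1, 2, 5, 0, 6] 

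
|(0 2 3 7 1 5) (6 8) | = 6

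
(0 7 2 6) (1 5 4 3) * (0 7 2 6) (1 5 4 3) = (0 2) (1 4) (3 5) (6 7) 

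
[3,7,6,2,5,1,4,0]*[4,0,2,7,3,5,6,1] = [7,1,6,2,5,0,3,4]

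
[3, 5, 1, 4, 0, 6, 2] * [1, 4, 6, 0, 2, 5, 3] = [0, 5, 4, 2, 1, 3, 6]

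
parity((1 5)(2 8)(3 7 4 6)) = odd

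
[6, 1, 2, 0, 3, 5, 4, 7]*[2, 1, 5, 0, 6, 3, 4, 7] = [4, 1, 5, 2, 0, 3, 6, 7]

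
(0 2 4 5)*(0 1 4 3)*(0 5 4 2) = (1 2 3 5)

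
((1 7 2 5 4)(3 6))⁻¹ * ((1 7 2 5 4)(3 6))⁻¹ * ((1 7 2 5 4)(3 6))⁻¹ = (1 2 4 7 5)(3 6)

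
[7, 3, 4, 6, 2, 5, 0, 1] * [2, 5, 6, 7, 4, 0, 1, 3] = [3, 7, 4, 1, 6, 0, 2, 5]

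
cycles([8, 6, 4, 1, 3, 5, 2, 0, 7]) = (0 8 7) (1 6 2 4 3) 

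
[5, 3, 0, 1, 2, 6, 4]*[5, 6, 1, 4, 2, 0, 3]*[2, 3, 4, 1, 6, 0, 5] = [2, 6, 0, 5, 3, 1, 4]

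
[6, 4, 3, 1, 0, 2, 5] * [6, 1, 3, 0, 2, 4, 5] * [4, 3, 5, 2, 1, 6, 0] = [6, 5, 4, 3, 0, 2, 1]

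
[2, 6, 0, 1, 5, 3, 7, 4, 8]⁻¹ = [2, 3, 0, 5, 7, 4, 1, 6, 8]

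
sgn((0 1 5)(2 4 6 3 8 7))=-1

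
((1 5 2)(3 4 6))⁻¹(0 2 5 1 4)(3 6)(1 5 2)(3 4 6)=(0 1 2 5 6)(3 4)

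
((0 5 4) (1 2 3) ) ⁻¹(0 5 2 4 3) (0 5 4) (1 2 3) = (0 1 5 4 3) 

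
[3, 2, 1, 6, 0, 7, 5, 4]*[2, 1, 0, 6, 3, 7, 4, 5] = [6, 0, 1, 4, 2, 5, 7, 3]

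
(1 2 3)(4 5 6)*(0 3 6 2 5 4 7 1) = (0 3)(1 5 2 6 7)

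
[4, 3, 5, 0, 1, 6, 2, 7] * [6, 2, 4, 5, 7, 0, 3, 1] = [7, 5, 0, 6, 2, 3, 4, 1]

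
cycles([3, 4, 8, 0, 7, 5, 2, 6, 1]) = (0 3)(1 4 7 6 2 8)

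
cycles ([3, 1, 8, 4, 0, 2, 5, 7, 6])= (0 3 4) (2 8 6 5) 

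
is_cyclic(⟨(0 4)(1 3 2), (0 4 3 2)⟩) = no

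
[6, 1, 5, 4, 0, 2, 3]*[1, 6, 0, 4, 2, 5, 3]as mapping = [0→3, 1→6, 2→5, 3→2, 4→1, 5→0, 6→4]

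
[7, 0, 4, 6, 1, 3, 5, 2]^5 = [0, 1, 2, 5, 4, 6, 3, 7]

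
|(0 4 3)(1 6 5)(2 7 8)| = 3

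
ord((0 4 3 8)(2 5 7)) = 12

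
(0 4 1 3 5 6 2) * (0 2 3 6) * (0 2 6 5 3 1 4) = (1 5 2 6) 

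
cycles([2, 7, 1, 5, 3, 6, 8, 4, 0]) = (0 2 1 7 4 3 5 6 8)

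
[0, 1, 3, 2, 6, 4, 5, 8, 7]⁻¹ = [0, 1, 3, 2, 5, 6, 4, 8, 7]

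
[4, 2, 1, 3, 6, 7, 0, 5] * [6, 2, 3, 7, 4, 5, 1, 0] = [4, 3, 2, 7, 1, 0, 6, 5]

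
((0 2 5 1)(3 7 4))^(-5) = (0 1 5 2)(3 7 4)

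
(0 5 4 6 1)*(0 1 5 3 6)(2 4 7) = (0 3 6 5 7 2 4)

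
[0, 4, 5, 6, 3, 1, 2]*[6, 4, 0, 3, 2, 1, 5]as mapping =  [0→6, 1→2, 2→1, 3→5, 4→3, 5→4, 6→0]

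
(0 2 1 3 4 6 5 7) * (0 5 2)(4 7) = (1 3 7 5 4 6 2)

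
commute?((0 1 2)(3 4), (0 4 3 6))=no:(0 1 2)(3 4)*(0 4 3 6)=(0 1 2 4 6), (0 4 3 6)*(0 1 2)(3 4)=(0 3 6 1 2)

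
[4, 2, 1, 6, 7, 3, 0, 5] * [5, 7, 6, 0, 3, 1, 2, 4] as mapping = [0→3, 1→6, 2→7, 3→2, 4→4, 5→0, 6→5, 7→1] 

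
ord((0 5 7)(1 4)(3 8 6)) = 6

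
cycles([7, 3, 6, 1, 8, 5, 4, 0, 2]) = (0 7)(1 3)(2 6 4 8)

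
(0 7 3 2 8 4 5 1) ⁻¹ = (0 1 5 4 8 2 3 7) 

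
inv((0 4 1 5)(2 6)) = (0 5 1 4)(2 6)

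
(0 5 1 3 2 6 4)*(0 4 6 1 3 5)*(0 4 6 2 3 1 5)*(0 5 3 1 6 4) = (1 5 6 2 3)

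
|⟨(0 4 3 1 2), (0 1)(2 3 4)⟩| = 120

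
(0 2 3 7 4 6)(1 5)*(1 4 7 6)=(0 2 3 6)(1 5 4)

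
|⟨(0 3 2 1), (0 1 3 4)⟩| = 20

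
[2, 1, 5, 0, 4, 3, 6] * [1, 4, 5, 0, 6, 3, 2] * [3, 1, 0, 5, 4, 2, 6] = [2, 4, 5, 1, 6, 3, 0]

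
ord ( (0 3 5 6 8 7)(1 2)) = 6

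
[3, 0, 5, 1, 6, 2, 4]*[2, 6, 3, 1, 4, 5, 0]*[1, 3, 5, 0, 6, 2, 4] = [3, 5, 2, 4, 1, 0, 6]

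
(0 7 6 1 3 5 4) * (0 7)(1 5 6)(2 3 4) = (1 4 7)(2 3 6 5)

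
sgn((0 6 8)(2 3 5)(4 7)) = -1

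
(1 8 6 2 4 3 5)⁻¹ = (1 5 3 4 2 6 8)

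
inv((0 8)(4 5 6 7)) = (0 8)(4 7 6 5)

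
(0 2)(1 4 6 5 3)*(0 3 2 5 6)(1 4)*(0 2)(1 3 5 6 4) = (0 6 4 2 5)(1 3)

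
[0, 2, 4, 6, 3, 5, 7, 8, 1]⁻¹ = [0, 8, 1, 4, 2, 5, 3, 6, 7]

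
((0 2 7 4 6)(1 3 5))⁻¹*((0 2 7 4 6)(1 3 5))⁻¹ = (0 4 2 6 7)(1 3 5)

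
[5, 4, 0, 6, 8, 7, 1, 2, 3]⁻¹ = [2, 6, 7, 8, 1, 0, 3, 5, 4]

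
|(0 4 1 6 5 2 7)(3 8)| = 14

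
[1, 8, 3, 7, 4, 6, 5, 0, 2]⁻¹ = [7, 0, 8, 2, 4, 6, 5, 3, 1]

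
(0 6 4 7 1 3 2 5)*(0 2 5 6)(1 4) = (1 3 5 2 6)(4 7)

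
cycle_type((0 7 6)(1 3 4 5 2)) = 3.5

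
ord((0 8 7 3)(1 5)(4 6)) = 4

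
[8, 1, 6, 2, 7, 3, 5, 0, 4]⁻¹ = [7, 1, 3, 5, 8, 6, 2, 4, 0]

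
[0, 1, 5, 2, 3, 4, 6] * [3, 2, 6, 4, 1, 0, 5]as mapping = [0→3, 1→2, 2→0, 3→6, 4→4, 5→1, 6→5]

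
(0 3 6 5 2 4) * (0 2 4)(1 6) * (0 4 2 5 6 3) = (1 3)(2 4 5)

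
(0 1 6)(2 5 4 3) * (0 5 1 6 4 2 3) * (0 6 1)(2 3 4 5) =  (0 1 5 3 4 6 2)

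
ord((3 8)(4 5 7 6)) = 4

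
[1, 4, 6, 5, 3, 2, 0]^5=[2, 6, 3, 1, 0, 4, 5]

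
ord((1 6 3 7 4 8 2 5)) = 8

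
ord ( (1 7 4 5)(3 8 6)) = 12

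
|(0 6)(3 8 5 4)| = 4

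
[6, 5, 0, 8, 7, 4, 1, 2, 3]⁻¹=[2, 6, 7, 8, 5, 1, 0, 4, 3]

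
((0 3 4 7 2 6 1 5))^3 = (0 7 1 3 2 5 4 6)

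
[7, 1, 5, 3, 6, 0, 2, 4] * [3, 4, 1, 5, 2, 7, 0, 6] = [6, 4, 7, 5, 0, 3, 1, 2]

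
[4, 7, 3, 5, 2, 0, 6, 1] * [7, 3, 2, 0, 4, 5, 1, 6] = [4, 6, 0, 5, 2, 7, 1, 3]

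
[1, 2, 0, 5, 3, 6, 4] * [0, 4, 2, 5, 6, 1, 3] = [4, 2, 0, 1, 5, 3, 6]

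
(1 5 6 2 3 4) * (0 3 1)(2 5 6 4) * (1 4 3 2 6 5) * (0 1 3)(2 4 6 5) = (0 4 1 2 6 3 5)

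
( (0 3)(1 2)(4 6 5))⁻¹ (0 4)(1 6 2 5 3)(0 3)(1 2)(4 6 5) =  (0 2 5 1 4)(3 6)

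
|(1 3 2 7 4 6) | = 6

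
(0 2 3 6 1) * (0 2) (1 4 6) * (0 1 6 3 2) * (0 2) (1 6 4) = (0 6 1 2) (3 4) 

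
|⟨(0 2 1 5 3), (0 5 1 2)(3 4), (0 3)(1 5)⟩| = 360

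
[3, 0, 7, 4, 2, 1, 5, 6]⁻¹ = [1, 5, 4, 0, 3, 6, 7, 2]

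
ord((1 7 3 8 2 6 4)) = 7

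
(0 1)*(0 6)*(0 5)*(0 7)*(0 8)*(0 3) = (0 1 6 5 7 8 3)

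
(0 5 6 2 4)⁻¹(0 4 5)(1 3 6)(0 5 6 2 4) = (0 6 5)(1 3 2)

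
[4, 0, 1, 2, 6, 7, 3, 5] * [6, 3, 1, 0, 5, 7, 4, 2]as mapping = [0→5, 1→6, 2→3, 3→1, 4→4, 5→2, 6→0, 7→7]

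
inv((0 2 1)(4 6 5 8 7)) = (0 1 2)(4 7 8 5 6)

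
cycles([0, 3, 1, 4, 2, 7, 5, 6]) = (1 3 4 2)(5 7 6)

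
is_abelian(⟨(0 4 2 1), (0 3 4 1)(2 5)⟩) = no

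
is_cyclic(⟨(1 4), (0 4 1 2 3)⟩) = no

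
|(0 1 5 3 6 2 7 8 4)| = 9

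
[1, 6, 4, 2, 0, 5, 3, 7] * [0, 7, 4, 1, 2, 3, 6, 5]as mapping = [0→7, 1→6, 2→2, 3→4, 4→0, 5→3, 6→1, 7→5]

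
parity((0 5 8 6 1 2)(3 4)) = even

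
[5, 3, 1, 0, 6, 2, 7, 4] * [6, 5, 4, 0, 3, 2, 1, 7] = [2, 0, 5, 6, 1, 4, 7, 3] 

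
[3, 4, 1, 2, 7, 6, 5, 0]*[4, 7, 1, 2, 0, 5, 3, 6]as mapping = [0→2, 1→0, 2→7, 3→1, 4→6, 5→3, 6→5, 7→4]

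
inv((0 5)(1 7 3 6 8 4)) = (0 5)(1 4 8 6 3 7)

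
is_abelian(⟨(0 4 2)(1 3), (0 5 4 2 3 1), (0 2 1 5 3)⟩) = no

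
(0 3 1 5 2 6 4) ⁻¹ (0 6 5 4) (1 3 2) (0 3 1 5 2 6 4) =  (0 3 4 2) (1 6 5) 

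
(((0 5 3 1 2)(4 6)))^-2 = (0 1 5 2 3)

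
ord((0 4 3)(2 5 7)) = 3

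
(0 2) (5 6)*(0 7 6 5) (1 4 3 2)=(0 1 4 3 2 7 6) 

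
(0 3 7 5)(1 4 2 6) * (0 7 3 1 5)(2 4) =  (0 1 2 6 5 7)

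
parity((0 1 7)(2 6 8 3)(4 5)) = even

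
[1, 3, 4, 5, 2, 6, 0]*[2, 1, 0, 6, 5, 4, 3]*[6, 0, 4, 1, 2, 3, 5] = [0, 5, 3, 2, 6, 1, 4]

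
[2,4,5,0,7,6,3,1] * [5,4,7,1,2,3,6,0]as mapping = [0→7,1→2,2→3,3→5,4→0,5→6,6→1,7→4]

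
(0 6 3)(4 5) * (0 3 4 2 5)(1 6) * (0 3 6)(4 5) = (0 1)(2 4 3 6 5)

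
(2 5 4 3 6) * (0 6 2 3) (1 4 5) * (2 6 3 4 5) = (0 3 6 4) (1 5 2) 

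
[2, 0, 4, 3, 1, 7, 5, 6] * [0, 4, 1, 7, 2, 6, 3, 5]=[1, 0, 2, 7, 4, 5, 6, 3]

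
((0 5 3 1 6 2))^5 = (0 2 6 1 3 5)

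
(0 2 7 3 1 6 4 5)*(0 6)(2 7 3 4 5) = (0 7 4 2 3 1)(5 6)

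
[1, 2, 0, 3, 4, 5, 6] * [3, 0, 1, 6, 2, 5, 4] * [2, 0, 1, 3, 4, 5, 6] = [2, 0, 3, 6, 1, 5, 4]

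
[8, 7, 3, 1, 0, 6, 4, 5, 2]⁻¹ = [4, 3, 8, 2, 6, 7, 5, 1, 0]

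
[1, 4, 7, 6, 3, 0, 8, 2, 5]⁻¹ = [5, 0, 7, 4, 1, 8, 3, 2, 6]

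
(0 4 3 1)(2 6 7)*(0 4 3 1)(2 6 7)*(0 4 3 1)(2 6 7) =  (0 1 3 4)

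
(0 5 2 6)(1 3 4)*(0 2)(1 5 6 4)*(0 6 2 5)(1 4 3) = (0 2 3 4)(5 6)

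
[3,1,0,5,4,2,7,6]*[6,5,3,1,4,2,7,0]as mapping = [0→1,1→5,2→6,3→2,4→4,5→3,6→0,7→7]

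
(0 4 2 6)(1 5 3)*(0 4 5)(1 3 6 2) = (0 5 6 4 1)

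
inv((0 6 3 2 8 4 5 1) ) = (0 1 5 4 8 2 3 6) 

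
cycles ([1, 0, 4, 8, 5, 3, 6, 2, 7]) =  (0 1)(2 4 5 3 8 7)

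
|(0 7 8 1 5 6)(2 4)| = 6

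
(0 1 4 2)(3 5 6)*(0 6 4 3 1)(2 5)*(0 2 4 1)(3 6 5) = (0 2 5 1 6)(3 4)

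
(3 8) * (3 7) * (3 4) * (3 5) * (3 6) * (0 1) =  (0 1)(3 8 7 4 5 6)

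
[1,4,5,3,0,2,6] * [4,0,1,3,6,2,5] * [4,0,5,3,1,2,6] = [4,6,5,3,1,0,2]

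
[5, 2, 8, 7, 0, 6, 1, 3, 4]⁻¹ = [4, 6, 1, 7, 8, 0, 5, 3, 2]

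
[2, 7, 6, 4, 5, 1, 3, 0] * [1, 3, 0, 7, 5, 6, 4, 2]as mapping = [0→0, 1→2, 2→4, 3→5, 4→6, 5→3, 6→7, 7→1]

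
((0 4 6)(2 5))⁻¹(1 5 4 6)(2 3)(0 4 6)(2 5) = (0 1 2 6)(3 5)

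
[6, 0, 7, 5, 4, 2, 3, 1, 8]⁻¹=[1, 7, 5, 6, 4, 3, 0, 2, 8]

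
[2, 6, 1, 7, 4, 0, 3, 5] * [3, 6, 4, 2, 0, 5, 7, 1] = [4, 7, 6, 1, 0, 3, 2, 5]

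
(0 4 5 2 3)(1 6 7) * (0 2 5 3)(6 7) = (0 4 3 2)(1 7)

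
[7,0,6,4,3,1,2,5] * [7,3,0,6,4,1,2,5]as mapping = [0→5,1→7,2→2,3→4,4→6,5→3,6→0,7→1]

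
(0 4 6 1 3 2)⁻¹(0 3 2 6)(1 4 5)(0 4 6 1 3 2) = (0 1 4 2)(3 6 5)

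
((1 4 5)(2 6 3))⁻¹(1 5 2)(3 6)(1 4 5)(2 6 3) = (1 6 4)(2 3)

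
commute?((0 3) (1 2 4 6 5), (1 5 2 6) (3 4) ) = no:(0 3) (1 2 4 6 5) * (1 5 2 6) (3 4) = (0 4 1 6 2 3), (1 5 2 6) (3 4) * (0 3) (1 2 4 6 5) = (0 3 6 2 5 4) 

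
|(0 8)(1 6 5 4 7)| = 10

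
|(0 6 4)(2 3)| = 6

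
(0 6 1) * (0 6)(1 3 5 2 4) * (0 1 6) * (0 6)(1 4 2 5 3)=(0 4)(1 6)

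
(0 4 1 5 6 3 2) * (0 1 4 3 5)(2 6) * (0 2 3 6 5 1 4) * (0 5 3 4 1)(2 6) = (0 2 1 6)(4 5)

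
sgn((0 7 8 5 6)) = 1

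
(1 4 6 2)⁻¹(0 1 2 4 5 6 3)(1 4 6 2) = (0 4 1 6 5 2 3)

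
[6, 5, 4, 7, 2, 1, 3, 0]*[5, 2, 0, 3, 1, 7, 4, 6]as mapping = [0→4, 1→7, 2→1, 3→6, 4→0, 5→2, 6→3, 7→5]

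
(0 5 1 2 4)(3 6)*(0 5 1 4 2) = (0 1)(3 6)(4 5)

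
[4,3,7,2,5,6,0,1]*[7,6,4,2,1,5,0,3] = [1,2,3,4,5,0,7,6]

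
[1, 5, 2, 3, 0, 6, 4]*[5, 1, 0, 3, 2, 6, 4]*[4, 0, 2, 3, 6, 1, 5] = [0, 5, 4, 3, 1, 6, 2]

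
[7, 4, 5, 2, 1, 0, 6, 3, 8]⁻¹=[5, 4, 3, 7, 1, 2, 6, 0, 8]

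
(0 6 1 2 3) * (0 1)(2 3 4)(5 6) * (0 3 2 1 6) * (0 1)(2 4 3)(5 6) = (0 6 2 3 5 1 4)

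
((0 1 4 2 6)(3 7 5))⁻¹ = (0 6 2 4 1)(3 5 7)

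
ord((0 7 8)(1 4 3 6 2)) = 15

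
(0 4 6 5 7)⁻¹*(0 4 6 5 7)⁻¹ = (0 5 4 7 6)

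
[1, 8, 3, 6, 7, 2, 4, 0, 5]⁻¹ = [7, 0, 5, 2, 6, 8, 3, 4, 1]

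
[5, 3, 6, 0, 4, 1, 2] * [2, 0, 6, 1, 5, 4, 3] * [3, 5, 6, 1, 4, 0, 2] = [4, 5, 1, 6, 0, 3, 2]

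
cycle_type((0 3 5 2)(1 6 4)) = 3.4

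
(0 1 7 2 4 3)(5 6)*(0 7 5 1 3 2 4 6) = (0 3 7 4 2 6 1 5)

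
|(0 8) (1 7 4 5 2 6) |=6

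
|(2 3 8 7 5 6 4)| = 7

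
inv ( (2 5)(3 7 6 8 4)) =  (2 5)(3 4 8 6 7)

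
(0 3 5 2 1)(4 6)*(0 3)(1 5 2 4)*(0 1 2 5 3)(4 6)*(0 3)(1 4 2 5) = (0 4 2)(1 3)(5 6)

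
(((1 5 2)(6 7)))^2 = (1 2 5)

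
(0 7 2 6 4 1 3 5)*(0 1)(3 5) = (0 7 2 6 4)(1 5)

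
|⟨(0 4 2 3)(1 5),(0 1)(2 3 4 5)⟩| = 360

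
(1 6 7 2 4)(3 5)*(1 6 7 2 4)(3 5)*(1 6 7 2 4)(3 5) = (1 2 6 4 7)(3 5)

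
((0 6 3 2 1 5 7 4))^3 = (0 2 7 6 1 4 3 5)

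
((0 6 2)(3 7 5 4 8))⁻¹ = (0 2 6)(3 8 4 5 7)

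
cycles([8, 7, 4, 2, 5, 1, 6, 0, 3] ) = (0 8 3 2 4 5 1 7)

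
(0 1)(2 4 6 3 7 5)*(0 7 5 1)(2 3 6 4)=(1 7)(3 5)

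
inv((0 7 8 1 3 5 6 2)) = (0 2 6 5 3 1 8 7)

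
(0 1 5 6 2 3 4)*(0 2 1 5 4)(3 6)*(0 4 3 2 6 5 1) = (0 1 3 4 6)(2 5)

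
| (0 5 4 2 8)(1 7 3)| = 15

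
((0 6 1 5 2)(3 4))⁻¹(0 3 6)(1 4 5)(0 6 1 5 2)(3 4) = (1 6 4)(2 5 3)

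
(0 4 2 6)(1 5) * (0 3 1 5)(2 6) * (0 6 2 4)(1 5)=(1 6 3 5)(2 4)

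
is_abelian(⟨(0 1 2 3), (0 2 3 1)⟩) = no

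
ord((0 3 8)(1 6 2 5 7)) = 15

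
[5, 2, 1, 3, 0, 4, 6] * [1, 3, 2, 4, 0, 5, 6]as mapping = [0→5, 1→2, 2→3, 3→4, 4→1, 5→0, 6→6]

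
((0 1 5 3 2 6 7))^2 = (0 5 2 7 1 3 6)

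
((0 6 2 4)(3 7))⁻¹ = (0 4 2 6)(3 7)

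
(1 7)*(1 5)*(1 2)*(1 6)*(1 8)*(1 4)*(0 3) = (0 3)(1 7 5 2 6 8 4)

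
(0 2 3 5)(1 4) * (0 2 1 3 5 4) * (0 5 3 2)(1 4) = (0 4 2 3 1 5)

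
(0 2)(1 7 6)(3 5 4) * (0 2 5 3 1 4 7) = (0 5 7 6 4 1)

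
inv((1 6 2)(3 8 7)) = (1 2 6)(3 7 8)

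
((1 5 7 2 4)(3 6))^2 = (1 7 4 5 2)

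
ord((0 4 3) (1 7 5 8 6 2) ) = 6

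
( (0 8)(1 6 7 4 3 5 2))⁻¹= (0 8)(1 2 5 3 4 7 6)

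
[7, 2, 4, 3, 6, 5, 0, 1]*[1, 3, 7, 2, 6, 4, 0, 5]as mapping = [0→5, 1→7, 2→6, 3→2, 4→0, 5→4, 6→1, 7→3]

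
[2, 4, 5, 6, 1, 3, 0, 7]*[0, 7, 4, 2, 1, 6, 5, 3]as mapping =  [0→4, 1→1, 2→6, 3→5, 4→7, 5→2, 6→0, 7→3]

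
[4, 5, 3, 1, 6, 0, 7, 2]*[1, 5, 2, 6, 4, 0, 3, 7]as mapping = [0→4, 1→0, 2→6, 3→5, 4→3, 5→1, 6→7, 7→2]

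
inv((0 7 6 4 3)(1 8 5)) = (0 3 4 6 7)(1 5 8)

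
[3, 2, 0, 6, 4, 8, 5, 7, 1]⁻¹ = [2, 8, 1, 0, 4, 6, 3, 7, 5]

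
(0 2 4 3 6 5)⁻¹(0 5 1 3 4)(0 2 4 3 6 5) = (0 1 6 3 2)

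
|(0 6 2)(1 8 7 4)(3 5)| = 12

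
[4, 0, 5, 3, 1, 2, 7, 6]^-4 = [1, 4, 2, 3, 0, 5, 6, 7]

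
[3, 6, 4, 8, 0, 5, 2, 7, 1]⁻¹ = [4, 8, 6, 0, 2, 5, 1, 7, 3]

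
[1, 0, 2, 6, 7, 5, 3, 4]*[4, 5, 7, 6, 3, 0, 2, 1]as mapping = [0→5, 1→4, 2→7, 3→2, 4→1, 5→0, 6→6, 7→3]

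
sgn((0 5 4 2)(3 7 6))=-1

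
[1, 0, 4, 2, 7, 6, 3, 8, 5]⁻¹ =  [1, 0, 3, 6, 2, 8, 5, 4, 7]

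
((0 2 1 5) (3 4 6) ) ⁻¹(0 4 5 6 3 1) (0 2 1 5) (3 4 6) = (0 3 4 5 2 6) 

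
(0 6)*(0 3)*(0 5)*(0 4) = (0 6 3 5 4) 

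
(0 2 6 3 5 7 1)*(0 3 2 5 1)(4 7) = (0 5 4 7)(1 3)(2 6)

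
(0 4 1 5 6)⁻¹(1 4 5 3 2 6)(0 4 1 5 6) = (0 5 1 6 3 2)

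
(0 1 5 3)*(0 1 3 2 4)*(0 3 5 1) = (0 5 2 4 3)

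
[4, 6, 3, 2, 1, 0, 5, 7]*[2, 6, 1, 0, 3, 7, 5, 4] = [3, 5, 0, 1, 6, 2, 7, 4]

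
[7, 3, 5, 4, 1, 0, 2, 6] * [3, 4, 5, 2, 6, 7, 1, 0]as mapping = [0→0, 1→2, 2→7, 3→6, 4→4, 5→3, 6→5, 7→1]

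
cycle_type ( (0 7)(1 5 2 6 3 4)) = 2.6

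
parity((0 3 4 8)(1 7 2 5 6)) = odd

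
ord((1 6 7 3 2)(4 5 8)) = 15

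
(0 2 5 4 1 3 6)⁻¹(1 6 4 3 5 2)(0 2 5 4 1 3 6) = (0 1 6 4 5 3)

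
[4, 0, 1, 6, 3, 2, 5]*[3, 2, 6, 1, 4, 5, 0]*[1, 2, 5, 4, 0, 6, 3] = [0, 4, 5, 1, 2, 3, 6]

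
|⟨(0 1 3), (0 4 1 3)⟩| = 24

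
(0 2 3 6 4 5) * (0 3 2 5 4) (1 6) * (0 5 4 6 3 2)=(0 4 6 5 2) (1 3) 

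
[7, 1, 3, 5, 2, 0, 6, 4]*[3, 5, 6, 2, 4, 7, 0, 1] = [1, 5, 2, 7, 6, 3, 0, 4]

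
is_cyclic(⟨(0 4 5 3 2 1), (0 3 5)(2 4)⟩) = no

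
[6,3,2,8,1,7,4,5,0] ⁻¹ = [8,4,2,1,6,7,0,5,3] 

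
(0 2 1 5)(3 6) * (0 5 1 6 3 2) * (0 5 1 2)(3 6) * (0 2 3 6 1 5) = (1 3)(2 6)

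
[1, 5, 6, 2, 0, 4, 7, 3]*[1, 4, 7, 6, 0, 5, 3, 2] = [4, 5, 3, 7, 1, 0, 2, 6]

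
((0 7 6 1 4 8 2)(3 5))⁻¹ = (0 2 8 4 1 6 7)(3 5)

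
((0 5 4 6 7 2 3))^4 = (0 7 5 2 4 3 6)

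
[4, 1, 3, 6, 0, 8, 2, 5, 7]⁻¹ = [4, 1, 6, 2, 0, 7, 3, 8, 5]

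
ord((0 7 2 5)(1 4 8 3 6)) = 20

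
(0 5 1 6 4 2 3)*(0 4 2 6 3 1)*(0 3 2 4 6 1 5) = (1 2 5 3 6 4)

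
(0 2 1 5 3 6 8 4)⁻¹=(0 4 8 6 3 5 1 2)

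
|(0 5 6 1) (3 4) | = 4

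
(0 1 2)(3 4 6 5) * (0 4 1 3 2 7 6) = (0 3 1 7 6 5 2 4)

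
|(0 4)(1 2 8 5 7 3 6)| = 14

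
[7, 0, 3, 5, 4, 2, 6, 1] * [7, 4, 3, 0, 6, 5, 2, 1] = [1, 7, 0, 5, 6, 3, 2, 4]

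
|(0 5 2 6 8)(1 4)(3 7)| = 10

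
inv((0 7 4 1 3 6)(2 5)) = (0 6 3 1 4 7)(2 5)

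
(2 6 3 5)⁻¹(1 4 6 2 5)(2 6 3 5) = (1 4 3 6 2)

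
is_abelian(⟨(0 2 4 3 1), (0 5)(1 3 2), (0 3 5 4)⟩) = no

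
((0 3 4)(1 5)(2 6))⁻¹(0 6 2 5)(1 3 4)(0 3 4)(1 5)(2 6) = (0 5 4)(1 3 2 6)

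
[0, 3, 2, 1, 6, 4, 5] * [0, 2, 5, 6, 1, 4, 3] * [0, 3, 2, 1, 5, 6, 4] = [0, 4, 6, 2, 1, 3, 5]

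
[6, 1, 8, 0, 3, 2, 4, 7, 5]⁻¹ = [3, 1, 5, 4, 6, 8, 0, 7, 2]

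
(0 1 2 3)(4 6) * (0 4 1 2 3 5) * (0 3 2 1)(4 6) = (0 1 2 5 3 6)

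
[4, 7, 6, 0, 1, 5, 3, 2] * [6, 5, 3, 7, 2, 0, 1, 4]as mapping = [0→2, 1→4, 2→1, 3→6, 4→5, 5→0, 6→7, 7→3]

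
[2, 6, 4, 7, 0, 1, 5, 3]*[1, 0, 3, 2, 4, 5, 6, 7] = [3, 6, 4, 7, 1, 0, 5, 2]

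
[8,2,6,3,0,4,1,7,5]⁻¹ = [4,6,1,3,5,8,2,7,0]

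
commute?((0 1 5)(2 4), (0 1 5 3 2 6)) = no:(0 1 5)(2 4) * (0 1 5 3 2 6) = (0 5 1 3 2 4 6), (0 1 5 3 2 6) * (0 1 5)(2 4) = (0 5 3 4 2 6 1)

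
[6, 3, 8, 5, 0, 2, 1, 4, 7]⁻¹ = [4, 6, 5, 1, 7, 3, 0, 8, 2]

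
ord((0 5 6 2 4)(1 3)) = 10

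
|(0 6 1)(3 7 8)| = 3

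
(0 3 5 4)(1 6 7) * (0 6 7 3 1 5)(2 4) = (0 1 7 5 2 4 6 3)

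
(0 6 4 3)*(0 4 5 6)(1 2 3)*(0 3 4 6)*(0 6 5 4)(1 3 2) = (0 2)(3 5 6 4)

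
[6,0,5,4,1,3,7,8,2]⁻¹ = [1,4,8,5,3,2,0,6,7]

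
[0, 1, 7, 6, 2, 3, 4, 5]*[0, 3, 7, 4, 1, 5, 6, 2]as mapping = [0→0, 1→3, 2→2, 3→6, 4→7, 5→4, 6→1, 7→5]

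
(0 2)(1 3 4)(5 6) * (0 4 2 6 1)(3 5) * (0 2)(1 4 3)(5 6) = (0 5 4 2 3)(1 6)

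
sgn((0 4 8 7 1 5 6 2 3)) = 1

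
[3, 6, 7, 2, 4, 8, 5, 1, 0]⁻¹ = [8, 7, 3, 0, 4, 6, 1, 2, 5]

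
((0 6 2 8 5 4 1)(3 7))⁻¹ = (0 1 4 5 8 2 6)(3 7)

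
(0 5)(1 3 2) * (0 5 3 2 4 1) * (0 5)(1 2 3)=(0 1 3 4 2 5)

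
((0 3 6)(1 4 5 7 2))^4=(0 3 6)(1 2 7 5 4)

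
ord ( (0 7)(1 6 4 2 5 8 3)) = 14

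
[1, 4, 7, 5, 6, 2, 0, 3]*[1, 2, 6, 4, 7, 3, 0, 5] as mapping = [0→2, 1→7, 2→5, 3→3, 4→0, 5→6, 6→1, 7→4] 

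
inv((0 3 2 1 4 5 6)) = (0 6 5 4 1 2 3)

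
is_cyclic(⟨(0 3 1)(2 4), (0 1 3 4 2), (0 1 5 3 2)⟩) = no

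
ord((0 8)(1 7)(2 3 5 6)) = 4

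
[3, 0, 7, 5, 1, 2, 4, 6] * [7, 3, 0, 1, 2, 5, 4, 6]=[1, 7, 6, 5, 3, 0, 2, 4]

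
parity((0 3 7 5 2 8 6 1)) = odd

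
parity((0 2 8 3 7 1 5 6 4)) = even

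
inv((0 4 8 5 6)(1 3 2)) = (0 6 5 8 4)(1 2 3)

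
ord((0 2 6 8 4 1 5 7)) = 8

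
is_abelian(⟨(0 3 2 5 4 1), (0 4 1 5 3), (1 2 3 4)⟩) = no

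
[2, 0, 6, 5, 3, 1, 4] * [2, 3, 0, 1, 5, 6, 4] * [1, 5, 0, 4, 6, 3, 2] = [1, 0, 6, 2, 5, 4, 3]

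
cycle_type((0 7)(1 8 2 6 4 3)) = 2.6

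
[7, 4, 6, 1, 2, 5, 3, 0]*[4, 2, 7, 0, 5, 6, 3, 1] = [1, 5, 3, 2, 7, 6, 0, 4]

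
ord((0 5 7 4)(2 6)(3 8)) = 4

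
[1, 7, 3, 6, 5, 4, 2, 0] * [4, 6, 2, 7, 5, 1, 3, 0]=[6, 0, 7, 3, 1, 5, 2, 4]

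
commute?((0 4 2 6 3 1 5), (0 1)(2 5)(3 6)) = no:(0 4 2 6 3 1 5) * (0 1)(2 5)(3 6) = (0 4 5 1 2 3), (0 1)(2 5)(3 6) * (0 4 2 6 3 1 5) = (0 5 6 1 4 2)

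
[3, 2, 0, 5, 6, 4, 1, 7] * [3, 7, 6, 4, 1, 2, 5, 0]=[4, 6, 3, 2, 5, 1, 7, 0]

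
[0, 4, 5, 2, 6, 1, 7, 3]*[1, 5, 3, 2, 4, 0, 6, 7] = [1, 4, 0, 3, 6, 5, 7, 2]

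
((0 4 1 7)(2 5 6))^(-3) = (0 4 1 7)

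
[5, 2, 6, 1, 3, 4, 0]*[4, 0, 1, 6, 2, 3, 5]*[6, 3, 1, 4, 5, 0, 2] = [4, 3, 0, 6, 2, 1, 5]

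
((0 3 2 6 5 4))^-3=(0 6)(2 4)(3 5)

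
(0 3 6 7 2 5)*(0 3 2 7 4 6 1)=(0 2 5 3 1)(4 6)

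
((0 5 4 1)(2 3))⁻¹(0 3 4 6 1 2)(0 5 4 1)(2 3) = (0 3 5 2 1 6)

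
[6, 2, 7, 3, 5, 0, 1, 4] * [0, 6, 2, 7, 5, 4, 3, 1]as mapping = [0→3, 1→2, 2→1, 3→7, 4→4, 5→0, 6→6, 7→5]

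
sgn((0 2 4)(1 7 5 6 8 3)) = -1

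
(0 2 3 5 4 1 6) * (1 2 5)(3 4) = (0 5 3 1 6)(2 4)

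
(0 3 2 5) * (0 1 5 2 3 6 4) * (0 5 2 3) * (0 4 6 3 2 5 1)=(0 3 4 1 5)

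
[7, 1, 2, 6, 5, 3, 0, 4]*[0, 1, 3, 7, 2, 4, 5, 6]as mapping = [0→6, 1→1, 2→3, 3→5, 4→4, 5→7, 6→0, 7→2]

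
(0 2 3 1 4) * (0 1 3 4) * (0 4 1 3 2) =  (1 4 3 2)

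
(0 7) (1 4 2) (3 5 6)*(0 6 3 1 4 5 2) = (0 7 6 1 5 3 2 4) 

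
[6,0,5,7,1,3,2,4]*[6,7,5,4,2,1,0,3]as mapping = [0→0,1→6,2→1,3→3,4→7,5→4,6→5,7→2]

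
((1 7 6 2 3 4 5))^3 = (1 2 5 6 4 7 3)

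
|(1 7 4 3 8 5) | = 6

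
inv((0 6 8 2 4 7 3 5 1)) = (0 1 5 3 7 4 2 8 6)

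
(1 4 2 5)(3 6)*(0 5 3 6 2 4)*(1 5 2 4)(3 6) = (0 2 6 3 4 1)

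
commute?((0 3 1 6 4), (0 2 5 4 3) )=no:(0 3 1 6 4) * (0 2 5 4 3)=(1 6 3) (2 5 4), (0 2 5 4 3) * (0 3 1 6 4)=(0 2 5) (1 6 4) 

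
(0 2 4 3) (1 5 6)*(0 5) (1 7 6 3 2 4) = (0 4 2 1) (3 5) (6 7) 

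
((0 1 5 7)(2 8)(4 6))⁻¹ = (0 7 5 1)(2 8)(4 6)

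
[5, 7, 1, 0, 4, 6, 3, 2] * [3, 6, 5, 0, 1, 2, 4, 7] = [2, 7, 6, 3, 1, 4, 0, 5]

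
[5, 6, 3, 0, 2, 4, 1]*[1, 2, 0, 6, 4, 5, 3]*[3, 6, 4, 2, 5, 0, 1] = [0, 2, 1, 6, 3, 5, 4]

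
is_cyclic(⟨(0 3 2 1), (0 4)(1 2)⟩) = no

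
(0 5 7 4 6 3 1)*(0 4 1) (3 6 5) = (0 3) (1 4 5 7) 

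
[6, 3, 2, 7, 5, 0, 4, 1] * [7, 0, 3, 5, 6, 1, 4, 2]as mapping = [0→4, 1→5, 2→3, 3→2, 4→1, 5→7, 6→6, 7→0]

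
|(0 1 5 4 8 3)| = 6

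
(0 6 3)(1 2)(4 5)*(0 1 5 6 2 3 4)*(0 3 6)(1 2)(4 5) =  (0 1 6 5 3 2 4)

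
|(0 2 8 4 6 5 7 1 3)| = 9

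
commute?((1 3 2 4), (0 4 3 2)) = no:(1 3 2 4) * (0 4 3 2) = (0 4 1 2 3), (0 4 3 2) * (1 3 2 4) = (0 1 3 4 2)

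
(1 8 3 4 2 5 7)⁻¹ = (1 7 5 2 4 3 8)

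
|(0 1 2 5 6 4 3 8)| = 8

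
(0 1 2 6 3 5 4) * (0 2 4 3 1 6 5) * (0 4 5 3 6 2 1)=(0 2 3 4 1 5 6)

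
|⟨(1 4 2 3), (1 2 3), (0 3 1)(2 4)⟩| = 120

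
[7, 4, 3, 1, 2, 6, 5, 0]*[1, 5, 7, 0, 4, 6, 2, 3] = [3, 4, 0, 5, 7, 2, 6, 1]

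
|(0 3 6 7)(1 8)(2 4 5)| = 12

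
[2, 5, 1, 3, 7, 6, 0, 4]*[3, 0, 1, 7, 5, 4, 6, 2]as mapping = [0→1, 1→4, 2→0, 3→7, 4→2, 5→6, 6→3, 7→5]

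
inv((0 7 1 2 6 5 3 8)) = (0 8 3 5 6 2 1 7)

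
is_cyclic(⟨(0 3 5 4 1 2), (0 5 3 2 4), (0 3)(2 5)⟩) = no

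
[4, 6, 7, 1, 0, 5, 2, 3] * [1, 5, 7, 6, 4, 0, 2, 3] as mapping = [0→4, 1→2, 2→3, 3→5, 4→1, 5→0, 6→7, 7→6] 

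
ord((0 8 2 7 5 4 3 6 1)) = 9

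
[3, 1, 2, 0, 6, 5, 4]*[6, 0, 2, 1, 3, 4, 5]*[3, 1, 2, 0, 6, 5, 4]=[1, 3, 2, 4, 5, 6, 0]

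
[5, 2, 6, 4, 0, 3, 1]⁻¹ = [4, 6, 1, 5, 3, 0, 2]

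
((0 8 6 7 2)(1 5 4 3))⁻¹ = (0 2 7 6 8)(1 3 4 5)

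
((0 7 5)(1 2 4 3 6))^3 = (1 3 2 6 4)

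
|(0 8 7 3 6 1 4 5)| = 8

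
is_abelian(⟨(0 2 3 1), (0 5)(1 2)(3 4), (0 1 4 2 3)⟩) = no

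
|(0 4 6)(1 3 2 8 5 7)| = 6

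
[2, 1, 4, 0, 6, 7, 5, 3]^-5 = [4, 1, 6, 2, 5, 3, 7, 0]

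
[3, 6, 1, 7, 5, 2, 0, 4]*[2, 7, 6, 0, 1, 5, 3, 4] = [0, 3, 7, 4, 5, 6, 2, 1]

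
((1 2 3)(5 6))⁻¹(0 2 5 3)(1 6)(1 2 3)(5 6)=(0 3 6 1)(2 5)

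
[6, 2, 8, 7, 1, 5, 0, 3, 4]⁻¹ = [6, 4, 1, 7, 8, 5, 0, 3, 2]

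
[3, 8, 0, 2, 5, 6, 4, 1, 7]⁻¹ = [2, 7, 3, 0, 6, 4, 5, 8, 1]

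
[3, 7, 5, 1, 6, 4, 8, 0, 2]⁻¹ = [7, 3, 8, 0, 5, 2, 4, 1, 6]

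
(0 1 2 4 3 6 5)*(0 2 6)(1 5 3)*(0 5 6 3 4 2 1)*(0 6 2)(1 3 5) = (0 2)(1 5 3)(4 6)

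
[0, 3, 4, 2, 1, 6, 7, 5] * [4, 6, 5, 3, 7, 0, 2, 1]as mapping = [0→4, 1→3, 2→7, 3→5, 4→6, 5→2, 6→1, 7→0]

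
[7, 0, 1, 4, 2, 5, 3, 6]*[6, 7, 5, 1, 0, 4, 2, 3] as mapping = [0→3, 1→6, 2→7, 3→0, 4→5, 5→4, 6→1, 7→2] 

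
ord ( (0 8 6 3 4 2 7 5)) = 8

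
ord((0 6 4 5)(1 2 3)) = 12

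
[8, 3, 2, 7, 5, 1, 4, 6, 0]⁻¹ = [8, 5, 2, 1, 6, 4, 7, 3, 0]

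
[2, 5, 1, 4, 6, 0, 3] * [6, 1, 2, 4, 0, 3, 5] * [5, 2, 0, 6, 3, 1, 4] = [0, 6, 2, 5, 1, 4, 3]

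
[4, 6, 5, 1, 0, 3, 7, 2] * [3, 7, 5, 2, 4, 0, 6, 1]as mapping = [0→4, 1→6, 2→0, 3→7, 4→3, 5→2, 6→1, 7→5]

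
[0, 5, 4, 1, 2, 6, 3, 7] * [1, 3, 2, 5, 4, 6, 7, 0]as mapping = [0→1, 1→6, 2→4, 3→3, 4→2, 5→7, 6→5, 7→0]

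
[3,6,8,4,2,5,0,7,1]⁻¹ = [6,8,4,0,3,5,1,7,2]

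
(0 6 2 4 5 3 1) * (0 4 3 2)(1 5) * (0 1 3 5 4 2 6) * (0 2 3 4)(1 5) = (0 2 1 3)(5 6)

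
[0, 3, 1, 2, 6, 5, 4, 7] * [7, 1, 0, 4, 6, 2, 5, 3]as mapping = [0→7, 1→4, 2→1, 3→0, 4→5, 5→2, 6→6, 7→3]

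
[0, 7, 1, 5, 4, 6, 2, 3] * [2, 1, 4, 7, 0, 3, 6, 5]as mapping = [0→2, 1→5, 2→1, 3→3, 4→0, 5→6, 6→4, 7→7]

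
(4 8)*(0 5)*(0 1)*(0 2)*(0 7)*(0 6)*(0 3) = (0 5 1 2 7 6 3)(4 8)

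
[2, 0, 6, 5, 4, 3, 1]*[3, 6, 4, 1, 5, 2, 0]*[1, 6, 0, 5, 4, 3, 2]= [4, 5, 1, 0, 3, 6, 2]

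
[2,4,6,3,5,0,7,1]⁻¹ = [5,7,0,3,1,4,2,6]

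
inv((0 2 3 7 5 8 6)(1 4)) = (0 6 8 5 7 3 2)(1 4)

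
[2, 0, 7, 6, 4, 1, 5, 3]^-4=[3, 7, 6, 1, 4, 2, 0, 5]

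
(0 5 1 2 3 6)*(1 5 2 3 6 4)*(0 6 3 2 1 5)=(0 1 2 3 4 5)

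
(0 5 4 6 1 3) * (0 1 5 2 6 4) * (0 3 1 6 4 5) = (0 2 4 5 3 6)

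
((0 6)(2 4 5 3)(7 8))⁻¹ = (0 6)(2 3 5 4)(7 8)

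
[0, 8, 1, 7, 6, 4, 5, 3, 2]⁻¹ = [0, 2, 8, 7, 5, 6, 4, 3, 1]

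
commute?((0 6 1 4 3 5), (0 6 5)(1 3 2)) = no:(0 6 1 4 3 5) * (0 6 5)(1 3 2) = (0 5 6 3)(1 4 2), (0 6 5)(1 3 2) * (0 6 1 4 3 5) = (0 1 5 6)(2 4 3)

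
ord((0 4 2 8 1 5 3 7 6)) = 9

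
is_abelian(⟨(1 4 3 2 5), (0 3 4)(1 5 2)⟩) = no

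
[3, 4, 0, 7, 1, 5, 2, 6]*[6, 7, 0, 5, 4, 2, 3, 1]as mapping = [0→5, 1→4, 2→6, 3→1, 4→7, 5→2, 6→0, 7→3]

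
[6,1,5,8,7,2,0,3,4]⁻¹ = [6,1,5,7,8,2,0,4,3]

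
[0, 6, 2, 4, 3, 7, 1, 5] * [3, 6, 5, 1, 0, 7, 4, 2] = [3, 4, 5, 0, 1, 2, 6, 7]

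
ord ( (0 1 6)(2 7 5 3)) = 12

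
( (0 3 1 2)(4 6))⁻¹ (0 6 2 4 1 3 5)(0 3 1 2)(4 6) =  (0 6 2 1 5 3 4)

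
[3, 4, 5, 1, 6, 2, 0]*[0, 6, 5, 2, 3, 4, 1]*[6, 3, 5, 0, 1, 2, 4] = [5, 0, 1, 4, 3, 2, 6]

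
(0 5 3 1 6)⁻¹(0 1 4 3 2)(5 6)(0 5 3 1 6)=(0 3)(1 2 5 6 4)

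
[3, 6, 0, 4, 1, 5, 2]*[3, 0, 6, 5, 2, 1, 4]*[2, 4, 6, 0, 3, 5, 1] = [5, 3, 0, 6, 2, 4, 1]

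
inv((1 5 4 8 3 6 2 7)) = (1 7 2 6 3 8 4 5)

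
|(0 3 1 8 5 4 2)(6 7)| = 14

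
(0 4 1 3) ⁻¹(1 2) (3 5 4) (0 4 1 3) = (0 5 1) (2 3) 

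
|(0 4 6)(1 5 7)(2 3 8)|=3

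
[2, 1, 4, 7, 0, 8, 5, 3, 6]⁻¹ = [4, 1, 0, 7, 2, 6, 8, 3, 5]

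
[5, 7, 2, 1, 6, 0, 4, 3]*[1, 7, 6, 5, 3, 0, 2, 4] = [0, 4, 6, 7, 2, 1, 3, 5]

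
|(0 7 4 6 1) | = 5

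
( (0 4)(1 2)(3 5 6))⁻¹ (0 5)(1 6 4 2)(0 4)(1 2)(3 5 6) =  (0 1 2 3)(4 6)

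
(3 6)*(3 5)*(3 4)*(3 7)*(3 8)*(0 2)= (0 2)(3 6 5 4 7 8)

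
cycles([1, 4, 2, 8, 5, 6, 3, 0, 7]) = (0 1 4 5 6 3 8 7)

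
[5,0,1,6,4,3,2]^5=[1,2,6,5,4,0,3]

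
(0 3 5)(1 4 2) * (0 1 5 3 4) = (0 4 2 5 1)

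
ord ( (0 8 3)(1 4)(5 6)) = 6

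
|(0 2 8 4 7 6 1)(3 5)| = 14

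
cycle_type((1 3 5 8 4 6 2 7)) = 8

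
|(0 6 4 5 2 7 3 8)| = 8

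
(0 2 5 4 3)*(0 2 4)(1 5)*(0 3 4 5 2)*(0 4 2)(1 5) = (0 1)(2 5 3 4)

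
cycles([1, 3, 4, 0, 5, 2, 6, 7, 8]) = (0 1 3)(2 4 5)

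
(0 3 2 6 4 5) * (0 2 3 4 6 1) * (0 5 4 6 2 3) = (0 6 2 1 5 3)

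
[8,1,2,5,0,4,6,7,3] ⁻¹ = [4,1,2,8,5,3,6,7,0] 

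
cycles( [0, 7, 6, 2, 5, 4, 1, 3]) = (1 7 3 2 6)(4 5)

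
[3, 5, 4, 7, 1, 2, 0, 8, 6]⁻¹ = [6, 4, 5, 0, 2, 1, 8, 3, 7]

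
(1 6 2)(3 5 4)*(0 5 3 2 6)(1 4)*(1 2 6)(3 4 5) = (0 3 4 6 1)(2 5)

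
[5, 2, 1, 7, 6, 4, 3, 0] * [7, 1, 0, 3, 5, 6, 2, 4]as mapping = [0→6, 1→0, 2→1, 3→4, 4→2, 5→5, 6→3, 7→7]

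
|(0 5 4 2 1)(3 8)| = 10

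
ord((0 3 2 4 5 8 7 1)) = 8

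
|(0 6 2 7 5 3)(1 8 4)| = 6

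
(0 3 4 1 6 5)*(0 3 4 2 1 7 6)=(0 4 7 6 5 3 2 1)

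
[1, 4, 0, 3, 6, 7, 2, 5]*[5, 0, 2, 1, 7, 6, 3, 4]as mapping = [0→0, 1→7, 2→5, 3→1, 4→3, 5→4, 6→2, 7→6]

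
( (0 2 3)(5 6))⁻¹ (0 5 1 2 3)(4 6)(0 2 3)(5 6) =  (0 2 6 1 3)(4 5)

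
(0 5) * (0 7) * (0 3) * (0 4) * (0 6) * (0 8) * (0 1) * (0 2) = (0 5 7 3 4 6 8 1 2)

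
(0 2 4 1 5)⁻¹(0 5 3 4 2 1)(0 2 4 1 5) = (0 3 1 4 5 2)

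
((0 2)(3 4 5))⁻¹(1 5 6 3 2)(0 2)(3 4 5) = (0 1 3 6 4)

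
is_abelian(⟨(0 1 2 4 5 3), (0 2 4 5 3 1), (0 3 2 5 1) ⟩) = no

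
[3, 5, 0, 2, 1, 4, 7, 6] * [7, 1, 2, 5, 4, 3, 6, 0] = [5, 3, 7, 2, 1, 4, 0, 6]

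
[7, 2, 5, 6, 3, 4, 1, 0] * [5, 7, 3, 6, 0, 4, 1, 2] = [2, 3, 4, 1, 6, 0, 7, 5]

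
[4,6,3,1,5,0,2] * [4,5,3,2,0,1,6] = [0,6,2,5,1,4,3]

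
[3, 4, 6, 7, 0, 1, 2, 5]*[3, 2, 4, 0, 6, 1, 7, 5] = [0, 6, 7, 5, 3, 2, 4, 1]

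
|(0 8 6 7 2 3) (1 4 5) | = 6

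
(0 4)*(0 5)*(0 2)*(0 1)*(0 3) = (0 4 5 2 1 3) 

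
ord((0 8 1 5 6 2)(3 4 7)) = 6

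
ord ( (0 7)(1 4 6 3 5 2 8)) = 14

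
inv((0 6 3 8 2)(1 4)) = (0 2 8 3 6)(1 4)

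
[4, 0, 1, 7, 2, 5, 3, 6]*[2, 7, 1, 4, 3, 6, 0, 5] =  [3, 2, 7, 5, 1, 6, 4, 0]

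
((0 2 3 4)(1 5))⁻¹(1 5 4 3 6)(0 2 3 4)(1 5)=(0 4 6 5 1)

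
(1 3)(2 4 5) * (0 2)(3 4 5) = (0 2 5)(1 4 3)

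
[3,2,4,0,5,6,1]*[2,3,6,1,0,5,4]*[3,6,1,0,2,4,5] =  [6,5,3,1,4,2,0]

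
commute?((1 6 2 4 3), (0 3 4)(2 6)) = no:(1 6 2 4 3)*(0 3 4)(2 6) = (0 3 1 2), (0 3 4)(2 6)*(1 6 2 4 3) = (0 1 6 4)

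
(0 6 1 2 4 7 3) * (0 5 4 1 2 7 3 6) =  (1 7 6 2)(3 5 4)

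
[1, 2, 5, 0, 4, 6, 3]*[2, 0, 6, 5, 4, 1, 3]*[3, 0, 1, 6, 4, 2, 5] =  [3, 5, 0, 1, 4, 6, 2] 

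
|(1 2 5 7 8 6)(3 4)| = 6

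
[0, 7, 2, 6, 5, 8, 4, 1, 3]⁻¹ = [0, 7, 2, 8, 6, 4, 3, 1, 5]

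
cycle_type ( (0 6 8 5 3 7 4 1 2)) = 9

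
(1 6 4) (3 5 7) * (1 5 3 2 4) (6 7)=(1 7 2 4 5 6) 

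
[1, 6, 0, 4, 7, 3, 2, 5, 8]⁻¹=[2, 0, 6, 5, 3, 7, 1, 4, 8]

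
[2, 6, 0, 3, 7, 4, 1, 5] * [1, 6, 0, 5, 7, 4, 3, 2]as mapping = [0→0, 1→3, 2→1, 3→5, 4→2, 5→7, 6→6, 7→4]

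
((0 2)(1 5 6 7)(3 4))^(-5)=(0 2)(1 7 6 5)(3 4)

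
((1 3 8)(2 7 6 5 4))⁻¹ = (1 8 3)(2 4 5 6 7)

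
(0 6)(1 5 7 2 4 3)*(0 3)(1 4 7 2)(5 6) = (0 5 2 7 1 6 3 4)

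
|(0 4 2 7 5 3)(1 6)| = 6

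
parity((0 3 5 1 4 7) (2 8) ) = even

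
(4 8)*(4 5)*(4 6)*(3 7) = (3 7)(4 8 5 6)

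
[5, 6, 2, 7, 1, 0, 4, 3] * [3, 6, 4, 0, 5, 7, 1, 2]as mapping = [0→7, 1→1, 2→4, 3→2, 4→6, 5→3, 6→5, 7→0]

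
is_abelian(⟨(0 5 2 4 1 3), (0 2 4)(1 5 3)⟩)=no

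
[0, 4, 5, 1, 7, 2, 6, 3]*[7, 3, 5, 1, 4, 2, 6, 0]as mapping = [0→7, 1→4, 2→2, 3→3, 4→0, 5→5, 6→6, 7→1]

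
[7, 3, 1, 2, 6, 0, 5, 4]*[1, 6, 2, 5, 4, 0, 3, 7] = [7, 5, 6, 2, 3, 1, 0, 4]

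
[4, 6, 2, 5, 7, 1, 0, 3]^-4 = [3, 4, 2, 6, 5, 0, 7, 1]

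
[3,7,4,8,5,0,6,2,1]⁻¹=[5,8,7,0,2,4,6,1,3]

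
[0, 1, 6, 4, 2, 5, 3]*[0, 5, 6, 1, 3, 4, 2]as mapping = [0→0, 1→5, 2→2, 3→3, 4→6, 5→4, 6→1]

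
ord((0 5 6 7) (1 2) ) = 4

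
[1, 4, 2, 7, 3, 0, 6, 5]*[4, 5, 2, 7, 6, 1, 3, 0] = [5, 6, 2, 0, 7, 4, 3, 1]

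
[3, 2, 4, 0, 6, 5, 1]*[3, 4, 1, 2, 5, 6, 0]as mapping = [0→2, 1→1, 2→5, 3→3, 4→0, 5→6, 6→4]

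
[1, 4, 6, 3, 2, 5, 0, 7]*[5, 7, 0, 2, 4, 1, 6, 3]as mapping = [0→7, 1→4, 2→6, 3→2, 4→0, 5→1, 6→5, 7→3]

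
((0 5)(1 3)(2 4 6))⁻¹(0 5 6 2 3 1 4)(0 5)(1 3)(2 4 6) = (0 2 4 1 3 6 5)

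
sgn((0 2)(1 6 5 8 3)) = -1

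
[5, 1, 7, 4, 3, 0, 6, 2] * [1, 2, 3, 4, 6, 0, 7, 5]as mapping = [0→0, 1→2, 2→5, 3→6, 4→4, 5→1, 6→7, 7→3]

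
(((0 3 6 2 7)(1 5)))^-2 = (0 2 3 7 6)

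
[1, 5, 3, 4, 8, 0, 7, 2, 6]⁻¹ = [5, 0, 7, 2, 3, 1, 8, 6, 4]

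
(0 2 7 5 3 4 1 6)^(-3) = (0 4 7 6 3 2 1 5)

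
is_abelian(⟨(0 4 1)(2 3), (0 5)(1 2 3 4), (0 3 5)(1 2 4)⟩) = no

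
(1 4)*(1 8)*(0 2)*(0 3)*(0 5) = (0 2 3 5)(1 4 8)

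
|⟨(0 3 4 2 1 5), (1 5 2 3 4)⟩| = 120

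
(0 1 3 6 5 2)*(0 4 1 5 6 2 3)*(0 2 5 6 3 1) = (0 6 3 5 1 2 4)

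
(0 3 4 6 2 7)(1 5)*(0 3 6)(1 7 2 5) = (0 6 5 7 3 4)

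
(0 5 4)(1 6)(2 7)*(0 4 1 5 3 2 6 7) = (0 3 2)(1 7 6 5)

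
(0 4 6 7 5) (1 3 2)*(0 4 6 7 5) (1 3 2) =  (0 6 5 4 7) (1 2 3) 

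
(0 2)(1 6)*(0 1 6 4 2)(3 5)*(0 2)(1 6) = (0 2 6 1 4)(3 5)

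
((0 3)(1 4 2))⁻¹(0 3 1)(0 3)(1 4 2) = (0 4 3)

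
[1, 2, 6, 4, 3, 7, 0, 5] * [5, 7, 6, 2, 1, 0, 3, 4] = [7, 6, 3, 1, 2, 4, 5, 0]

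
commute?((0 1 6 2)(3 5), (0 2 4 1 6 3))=no:(0 1 6 2)(3 5) * (0 2 4 1 6 3)=(0 6 4 1 3 5), (0 2 4 1 6 3) * (0 1 6 2)(3 5)=(1 2 4 6 5 3)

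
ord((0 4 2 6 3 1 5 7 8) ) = 9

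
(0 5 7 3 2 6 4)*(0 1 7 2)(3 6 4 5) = (0 3)(1 7 6 5 2 4)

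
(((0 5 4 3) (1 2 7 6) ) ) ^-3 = (0 5 4 3) (1 2 7 6) 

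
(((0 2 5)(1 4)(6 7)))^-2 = (0 2 5)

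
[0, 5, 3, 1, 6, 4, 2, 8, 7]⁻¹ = [0, 3, 6, 2, 5, 1, 4, 8, 7]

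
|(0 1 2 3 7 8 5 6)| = 8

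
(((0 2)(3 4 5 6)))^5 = (0 2)(3 4 5 6)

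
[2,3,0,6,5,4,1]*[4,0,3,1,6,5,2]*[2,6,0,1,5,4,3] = [1,6,5,0,4,3,2]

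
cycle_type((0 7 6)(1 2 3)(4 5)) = 2.3^2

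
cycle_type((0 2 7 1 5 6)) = 6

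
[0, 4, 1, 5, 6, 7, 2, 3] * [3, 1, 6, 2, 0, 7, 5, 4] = [3, 0, 1, 7, 5, 4, 6, 2]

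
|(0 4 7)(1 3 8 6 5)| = 15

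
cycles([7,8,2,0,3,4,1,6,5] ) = (0 7 6 1 8 5 4 3)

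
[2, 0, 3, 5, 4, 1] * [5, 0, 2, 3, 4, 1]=[2, 5, 3, 1, 4, 0]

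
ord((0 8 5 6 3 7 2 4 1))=9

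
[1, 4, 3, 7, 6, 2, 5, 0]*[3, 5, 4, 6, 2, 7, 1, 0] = [5, 2, 6, 0, 1, 4, 7, 3]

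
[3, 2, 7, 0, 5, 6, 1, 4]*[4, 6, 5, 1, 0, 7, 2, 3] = [1, 5, 3, 4, 7, 2, 6, 0]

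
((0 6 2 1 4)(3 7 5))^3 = (0 1 6 4 2)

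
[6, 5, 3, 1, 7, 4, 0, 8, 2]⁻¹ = [6, 3, 8, 2, 5, 1, 0, 4, 7]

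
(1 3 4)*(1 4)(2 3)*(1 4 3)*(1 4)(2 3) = (1 3)(2 4)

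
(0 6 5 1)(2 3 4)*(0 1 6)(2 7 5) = (2 3 4 7 5 6)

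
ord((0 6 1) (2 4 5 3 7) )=15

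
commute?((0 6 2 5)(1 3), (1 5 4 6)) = no:(0 6 2 5)(1 3) * (1 5 4 6) = (0 1 3 5)(2 4 6), (1 5 4 6) * (0 6 2 5)(1 3) = (0 6 3 1)(2 5 4)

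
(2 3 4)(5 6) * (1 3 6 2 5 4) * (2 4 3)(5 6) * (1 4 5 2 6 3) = (1 6)(3 4)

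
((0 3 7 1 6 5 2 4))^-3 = (0 5 7 4 6 3 2 1)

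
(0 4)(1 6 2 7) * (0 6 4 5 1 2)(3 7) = (0 5 1 4 6)(2 3 7)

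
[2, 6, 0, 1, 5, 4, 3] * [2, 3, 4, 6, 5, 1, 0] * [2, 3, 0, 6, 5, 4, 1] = [5, 2, 0, 6, 3, 4, 1]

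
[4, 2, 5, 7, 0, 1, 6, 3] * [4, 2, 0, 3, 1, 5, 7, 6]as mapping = [0→1, 1→0, 2→5, 3→6, 4→4, 5→2, 6→7, 7→3]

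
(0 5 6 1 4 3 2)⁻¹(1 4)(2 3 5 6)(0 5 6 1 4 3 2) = (0 2 6 1)(3 4)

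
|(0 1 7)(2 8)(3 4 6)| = 6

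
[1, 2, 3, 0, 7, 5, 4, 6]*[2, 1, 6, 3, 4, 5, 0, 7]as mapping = [0→1, 1→6, 2→3, 3→2, 4→7, 5→5, 6→4, 7→0]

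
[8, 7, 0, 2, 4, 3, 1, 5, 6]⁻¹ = [2, 6, 3, 5, 4, 7, 8, 1, 0]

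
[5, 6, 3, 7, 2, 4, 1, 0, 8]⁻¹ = [7, 6, 4, 2, 5, 0, 1, 3, 8]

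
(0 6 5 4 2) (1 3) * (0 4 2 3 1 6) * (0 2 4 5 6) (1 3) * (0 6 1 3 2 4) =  (0 4 3 6 1 2 5) 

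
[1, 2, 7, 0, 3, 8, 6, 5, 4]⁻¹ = [3, 0, 1, 4, 8, 7, 6, 2, 5]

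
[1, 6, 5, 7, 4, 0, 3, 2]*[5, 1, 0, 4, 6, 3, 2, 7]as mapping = [0→1, 1→2, 2→3, 3→7, 4→6, 5→5, 6→4, 7→0]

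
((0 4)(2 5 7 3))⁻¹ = (0 4)(2 3 7 5)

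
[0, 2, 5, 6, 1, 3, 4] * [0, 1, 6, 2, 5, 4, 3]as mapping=[0→0, 1→6, 2→4, 3→3, 4→1, 5→2, 6→5]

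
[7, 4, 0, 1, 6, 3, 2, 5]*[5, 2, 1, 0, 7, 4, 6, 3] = [3, 7, 5, 2, 6, 0, 1, 4]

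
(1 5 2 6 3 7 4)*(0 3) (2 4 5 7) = (0 3 2 6) (1 7 5 4) 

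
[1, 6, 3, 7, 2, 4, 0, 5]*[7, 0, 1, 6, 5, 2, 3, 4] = [0, 3, 6, 4, 1, 5, 7, 2]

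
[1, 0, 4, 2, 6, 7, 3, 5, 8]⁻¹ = [1, 0, 3, 6, 2, 7, 4, 5, 8]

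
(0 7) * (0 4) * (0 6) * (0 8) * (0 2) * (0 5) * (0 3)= (0 7 4 6 8 2 5 3)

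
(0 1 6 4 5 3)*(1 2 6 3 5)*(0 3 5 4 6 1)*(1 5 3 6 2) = (0 1 3 6 2 5 4)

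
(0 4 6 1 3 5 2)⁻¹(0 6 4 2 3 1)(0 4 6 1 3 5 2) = (0 5 3 4 1 6)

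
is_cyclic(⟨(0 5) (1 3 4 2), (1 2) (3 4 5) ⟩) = no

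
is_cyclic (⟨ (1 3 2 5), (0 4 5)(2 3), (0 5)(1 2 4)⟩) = no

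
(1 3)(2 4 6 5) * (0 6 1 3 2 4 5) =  (0 6)(1 2 5 4)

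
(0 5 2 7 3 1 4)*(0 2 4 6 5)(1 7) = (1 6 5 4 2)(3 7)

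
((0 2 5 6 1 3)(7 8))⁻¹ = (0 3 1 6 5 2)(7 8)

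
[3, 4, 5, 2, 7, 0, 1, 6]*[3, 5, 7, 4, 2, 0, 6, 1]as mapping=[0→4, 1→2, 2→0, 3→7, 4→1, 5→3, 6→5, 7→6]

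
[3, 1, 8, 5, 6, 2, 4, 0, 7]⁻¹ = [7, 1, 5, 0, 6, 3, 4, 8, 2]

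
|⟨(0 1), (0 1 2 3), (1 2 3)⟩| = 24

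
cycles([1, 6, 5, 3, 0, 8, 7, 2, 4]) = (0 1 6 7 2 5 8 4)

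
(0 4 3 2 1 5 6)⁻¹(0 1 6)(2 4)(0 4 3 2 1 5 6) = (0 4 5)(1 3)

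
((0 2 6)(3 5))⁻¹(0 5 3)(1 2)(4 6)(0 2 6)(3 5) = (0 4)(1 6)(2 3 5)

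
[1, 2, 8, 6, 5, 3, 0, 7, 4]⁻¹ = [6, 0, 1, 5, 8, 4, 3, 7, 2]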